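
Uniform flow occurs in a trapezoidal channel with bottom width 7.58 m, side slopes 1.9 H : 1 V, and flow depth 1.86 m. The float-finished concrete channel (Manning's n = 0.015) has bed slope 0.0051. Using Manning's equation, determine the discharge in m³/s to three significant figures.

119 m³/s

A = (b + z·y)·y = (7.58 + 1.9×1.86)×1.86 = 20.67 m²
P = b + 2y√(1+z²) = 7.58 + 2×1.86×√(1+1.9²) = 15.57 m
R = A/P = 20.67/15.57 = 1.328 m
Q = (1/n)·A·R^(2/3)·S^(1/2) = (1/0.015) × 20.67 × 1.328^(2/3) × 0.0051^(1/2) = 118.9 m³/s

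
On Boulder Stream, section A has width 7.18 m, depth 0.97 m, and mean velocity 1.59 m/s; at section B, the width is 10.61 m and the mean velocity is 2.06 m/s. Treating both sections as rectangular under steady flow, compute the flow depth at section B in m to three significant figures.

Q = A₁V₁ = (7.18×0.97) × 1.59 = 11.07 m³/s
d₂ = Q/(b₂ V₂) = 11.07/(10.61×2.06) = 0.5067 m

0.507 m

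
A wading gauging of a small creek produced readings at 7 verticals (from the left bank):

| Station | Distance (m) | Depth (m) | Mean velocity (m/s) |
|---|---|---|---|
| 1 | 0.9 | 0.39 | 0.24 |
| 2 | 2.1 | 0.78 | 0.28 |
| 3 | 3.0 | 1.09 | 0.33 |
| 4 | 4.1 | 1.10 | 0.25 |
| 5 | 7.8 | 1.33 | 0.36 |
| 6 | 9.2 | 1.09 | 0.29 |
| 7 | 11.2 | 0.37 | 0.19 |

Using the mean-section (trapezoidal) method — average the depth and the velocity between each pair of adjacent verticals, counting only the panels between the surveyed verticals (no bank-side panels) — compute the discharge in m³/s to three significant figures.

3.06 m³/s

Panel 1-2: Δb = 1.2 m, d̄ = (0.39+0.78)/2 = 0.585, v̄ = (0.24+0.28)/2 = 0.26 → q = 1.2×0.585×0.26 = 0.1825 m³/s
Panel 2-3: Δb = 0.9 m, d̄ = (0.78+1.09)/2 = 0.935, v̄ = (0.28+0.33)/2 = 0.305 → q = 0.9×0.935×0.305 = 0.2567 m³/s
Panel 3-4: Δb = 1.1 m, d̄ = (1.09+1.10)/2 = 1.095, v̄ = (0.33+0.25)/2 = 0.29 → q = 1.1×1.095×0.29 = 0.3493 m³/s
Panel 4-5: Δb = 3.7 m, d̄ = (1.10+1.33)/2 = 1.215, v̄ = (0.25+0.36)/2 = 0.305 → q = 3.7×1.215×0.305 = 1.371 m³/s
Panel 5-6: Δb = 1.4 m, d̄ = (1.33+1.09)/2 = 1.21, v̄ = (0.36+0.29)/2 = 0.325 → q = 1.4×1.21×0.325 = 0.5506 m³/s
Panel 6-7: Δb = 2 m, d̄ = (1.09+0.37)/2 = 0.73, v̄ = (0.29+0.19)/2 = 0.24 → q = 2×0.73×0.24 = 0.3504 m³/s
Q = Σ q = 3.061 m³/s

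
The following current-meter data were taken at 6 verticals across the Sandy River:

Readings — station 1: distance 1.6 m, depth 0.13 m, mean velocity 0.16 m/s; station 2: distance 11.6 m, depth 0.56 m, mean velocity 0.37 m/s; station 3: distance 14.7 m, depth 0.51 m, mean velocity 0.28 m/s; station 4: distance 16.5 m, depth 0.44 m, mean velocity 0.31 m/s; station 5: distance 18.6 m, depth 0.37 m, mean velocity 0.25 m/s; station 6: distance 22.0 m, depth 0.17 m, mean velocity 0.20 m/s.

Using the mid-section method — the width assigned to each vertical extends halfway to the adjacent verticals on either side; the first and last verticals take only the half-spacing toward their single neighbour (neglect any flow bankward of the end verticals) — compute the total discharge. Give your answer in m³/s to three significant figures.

w_1 = (11.6 − 1.6)/2 = 5 m; q_1 = 0.16 × 0.13 × 5 = 0.1040 m³/s
w_2 = (14.7 − 1.6)/2 = 6.55 m; q_2 = 0.37 × 0.56 × 6.55 = 1.357 m³/s
w_3 = (16.5 − 11.6)/2 = 2.45 m; q_3 = 0.28 × 0.51 × 2.45 = 0.3499 m³/s
w_4 = (18.6 − 14.7)/2 = 1.95 m; q_4 = 0.31 × 0.44 × 1.95 = 0.2660 m³/s
w_5 = (22.0 − 16.5)/2 = 2.75 m; q_5 = 0.25 × 0.37 × 2.75 = 0.2544 m³/s
w_6 = (22.0 − 18.6)/2 = 1.7 m; q_6 = 0.20 × 0.17 × 1.7 = 0.05780 m³/s
Q = Σ qᵢ = 2.389 m³/s

2.39 m³/s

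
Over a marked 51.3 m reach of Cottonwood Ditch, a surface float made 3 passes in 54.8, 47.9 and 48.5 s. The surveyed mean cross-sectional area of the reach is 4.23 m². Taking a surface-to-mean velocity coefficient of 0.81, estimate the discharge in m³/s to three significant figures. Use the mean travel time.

t̄ = (54.8 + 47.9 + 48.5) / 3 = 50.4 s
v_surface = L / t̄ = 51.3 / 50.4 = 1.018 m/s
v_mean = 0.81 × 1.018 = 0.8245 m/s
Q = A × v_mean = 4.23 × 0.8245 = 3.487 m³/s

3.49 m³/s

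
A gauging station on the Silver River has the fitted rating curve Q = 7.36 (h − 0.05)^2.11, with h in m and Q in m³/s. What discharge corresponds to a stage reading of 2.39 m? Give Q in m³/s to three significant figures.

44.3 m³/s

Q = 7.36 × (2.39 − 0.05)^2.11 = 7.36 × 2.34^2.11 = 44.25 m³/s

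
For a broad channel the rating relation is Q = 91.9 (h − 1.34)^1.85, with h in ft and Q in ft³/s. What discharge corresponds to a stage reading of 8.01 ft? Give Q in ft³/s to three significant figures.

Q = 91.9 × (8.01 − 1.34)^1.85 = 91.9 × 6.67^1.85 = 3076 ft³/s

3080 ft³/s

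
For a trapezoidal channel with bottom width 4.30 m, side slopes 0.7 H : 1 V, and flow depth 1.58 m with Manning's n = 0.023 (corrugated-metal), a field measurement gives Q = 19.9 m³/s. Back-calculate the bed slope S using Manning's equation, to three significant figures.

A = (b + z·y)·y = (4.30 + 0.7×1.58)×1.58 = 8.541 m²
P = b + 2y√(1+z²) = 4.30 + 2×1.58×√(1+0.7²) = 8.157 m
R = A/P = 8.541/8.157 = 1.047 m
S = (Q·n / (1·A·R^(2/3)))² = (19.9×0.023 / (1×8.541×1.031))² = 0.002701

0.00270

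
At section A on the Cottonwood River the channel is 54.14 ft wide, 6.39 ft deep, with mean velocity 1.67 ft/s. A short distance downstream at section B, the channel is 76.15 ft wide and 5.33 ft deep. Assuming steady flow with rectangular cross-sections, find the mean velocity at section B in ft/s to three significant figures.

1.42 ft/s

Q = A₁V₁ = (54.14×6.39) × 1.67 = 577.7 ft³/s
A₂ = 76.15 × 5.33 = 405.9 ft²
V₂ = Q/A₂ = 577.7/405.9 = 1.423 ft/s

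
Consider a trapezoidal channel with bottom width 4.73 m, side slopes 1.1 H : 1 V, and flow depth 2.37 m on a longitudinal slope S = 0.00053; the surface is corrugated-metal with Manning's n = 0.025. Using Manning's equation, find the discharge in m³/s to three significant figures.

20.8 m³/s

A = (b + z·y)·y = (4.73 + 1.1×2.37)×2.37 = 17.39 m²
P = b + 2y√(1+z²) = 4.73 + 2×2.37×√(1+1.1²) = 11.78 m
R = A/P = 17.39/11.78 = 1.477 m
Q = (1/n)·A·R^(2/3)·S^(1/2) = (1/0.025) × 17.39 × 1.477^(2/3) × 0.00053^(1/2) = 20.76 m³/s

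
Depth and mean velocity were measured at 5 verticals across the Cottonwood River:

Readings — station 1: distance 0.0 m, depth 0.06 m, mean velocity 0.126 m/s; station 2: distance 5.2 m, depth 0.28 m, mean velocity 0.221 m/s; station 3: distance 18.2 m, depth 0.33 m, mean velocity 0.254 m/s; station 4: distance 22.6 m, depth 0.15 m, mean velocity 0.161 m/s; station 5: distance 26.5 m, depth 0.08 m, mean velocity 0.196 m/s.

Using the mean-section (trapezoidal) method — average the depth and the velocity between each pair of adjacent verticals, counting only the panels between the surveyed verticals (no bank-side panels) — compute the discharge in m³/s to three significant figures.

Panel 1-2: Δb = 5.2 m, d̄ = (0.06+0.28)/2 = 0.17, v̄ = (0.126+0.221)/2 = 0.1735 → q = 5.2×0.17×0.1735 = 0.1534 m³/s
Panel 2-3: Δb = 13 m, d̄ = (0.28+0.33)/2 = 0.305, v̄ = (0.221+0.254)/2 = 0.2375 → q = 13×0.305×0.2375 = 0.9417 m³/s
Panel 3-4: Δb = 4.4 m, d̄ = (0.33+0.15)/2 = 0.24, v̄ = (0.254+0.161)/2 = 0.2075 → q = 4.4×0.24×0.2075 = 0.2191 m³/s
Panel 4-5: Δb = 3.9 m, d̄ = (0.15+0.08)/2 = 0.115, v̄ = (0.161+0.196)/2 = 0.1785 → q = 3.9×0.115×0.1785 = 0.08006 m³/s
Q = Σ q = 1.394 m³/s

1.39 m³/s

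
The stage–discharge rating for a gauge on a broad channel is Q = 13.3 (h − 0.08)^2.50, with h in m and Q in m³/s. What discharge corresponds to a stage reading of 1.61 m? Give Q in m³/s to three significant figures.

Q = 13.3 × (1.61 − 0.08)^2.50 = 13.3 × 1.53^2.50 = 38.51 m³/s

38.5 m³/s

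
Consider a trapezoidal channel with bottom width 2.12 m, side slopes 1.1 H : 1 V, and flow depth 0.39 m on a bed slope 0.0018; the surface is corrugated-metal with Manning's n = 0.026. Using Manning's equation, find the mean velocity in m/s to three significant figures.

A = (b + z·y)·y = (2.12 + 1.1×0.39)×0.39 = 0.9941 m²
P = b + 2y√(1+z²) = 2.12 + 2×0.39×√(1+1.1²) = 3.280 m
R = A/P = 0.9941/3.280 = 0.3031 m
Q = (1/n)·A·R^(2/3)·S^(1/2) = (1/0.026) × 0.9941 × 0.3031^(2/3) × 0.0018^(1/2) = 0.7320 m³/s
V = Q/A = 0.7320/0.9941 = 0.7363 m/s

0.736 m/s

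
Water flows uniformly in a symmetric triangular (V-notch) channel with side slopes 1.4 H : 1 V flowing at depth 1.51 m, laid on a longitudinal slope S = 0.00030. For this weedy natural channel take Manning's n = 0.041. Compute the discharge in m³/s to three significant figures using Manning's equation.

A = z·y² = 1.4×1.51² = 3.192 m²
P = 2y√(1+z²) = 2×1.51×√(1+1.4²) = 5.196 m
R = A/P = 3.192/5.196 = 0.6144 m
Q = (1/n)·A·R^(2/3)·S^(1/2) = (1/0.041) × 3.192 × 0.6144^(2/3) × 0.00030^(1/2) = 0.9746 m³/s

0.975 m³/s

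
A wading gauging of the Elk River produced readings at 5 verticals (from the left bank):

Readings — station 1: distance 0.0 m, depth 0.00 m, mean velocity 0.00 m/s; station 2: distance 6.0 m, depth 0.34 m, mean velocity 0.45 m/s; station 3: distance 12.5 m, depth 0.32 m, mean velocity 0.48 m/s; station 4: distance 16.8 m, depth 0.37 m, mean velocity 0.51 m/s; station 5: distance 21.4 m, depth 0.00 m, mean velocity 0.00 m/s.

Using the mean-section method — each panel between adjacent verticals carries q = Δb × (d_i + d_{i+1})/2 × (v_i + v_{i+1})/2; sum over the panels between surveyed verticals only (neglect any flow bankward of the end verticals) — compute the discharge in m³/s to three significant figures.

2.18 m³/s

Panel 1-2: Δb = 6 m, d̄ = (0.00+0.34)/2 = 0.17, v̄ = (0.00+0.45)/2 = 0.225 → q = 6×0.17×0.225 = 0.2295 m³/s
Panel 2-3: Δb = 6.5 m, d̄ = (0.34+0.32)/2 = 0.33, v̄ = (0.45+0.48)/2 = 0.465 → q = 6.5×0.33×0.465 = 0.9974 m³/s
Panel 3-4: Δb = 4.3 m, d̄ = (0.32+0.37)/2 = 0.345, v̄ = (0.48+0.51)/2 = 0.495 → q = 4.3×0.345×0.495 = 0.7343 m³/s
Panel 4-5: Δb = 4.6 m, d̄ = (0.37+0.00)/2 = 0.185, v̄ = (0.51+0.00)/2 = 0.255 → q = 4.6×0.185×0.255 = 0.2170 m³/s
Q = Σ q = 2.178 m³/s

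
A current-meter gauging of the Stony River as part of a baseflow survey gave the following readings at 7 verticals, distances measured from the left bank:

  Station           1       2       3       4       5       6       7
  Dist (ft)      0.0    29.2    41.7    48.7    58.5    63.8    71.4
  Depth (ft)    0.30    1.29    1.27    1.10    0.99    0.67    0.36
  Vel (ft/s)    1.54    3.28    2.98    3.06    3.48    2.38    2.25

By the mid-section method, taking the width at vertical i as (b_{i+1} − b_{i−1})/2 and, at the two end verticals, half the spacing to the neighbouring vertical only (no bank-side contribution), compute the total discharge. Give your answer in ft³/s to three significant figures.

200 ft³/s

w_1 = (29.2 − 0.0)/2 = 14.6 ft; q_1 = 1.54 × 0.30 × 14.6 = 6.745 ft³/s
w_2 = (41.7 − 0.0)/2 = 20.85 ft; q_2 = 3.28 × 1.29 × 20.85 = 88.22 ft³/s
w_3 = (48.7 − 29.2)/2 = 9.75 ft; q_3 = 2.98 × 1.27 × 9.75 = 36.90 ft³/s
w_4 = (58.5 − 41.7)/2 = 8.4 ft; q_4 = 3.06 × 1.10 × 8.4 = 28.27 ft³/s
w_5 = (63.8 − 48.7)/2 = 7.55 ft; q_5 = 3.48 × 0.99 × 7.55 = 26.01 ft³/s
w_6 = (71.4 − 58.5)/2 = 6.45 ft; q_6 = 2.38 × 0.67 × 6.45 = 10.29 ft³/s
w_7 = (71.4 − 63.8)/2 = 3.8 ft; q_7 = 2.25 × 0.36 × 3.8 = 3.078 ft³/s
Q = Σ qᵢ = 199.5 ft³/s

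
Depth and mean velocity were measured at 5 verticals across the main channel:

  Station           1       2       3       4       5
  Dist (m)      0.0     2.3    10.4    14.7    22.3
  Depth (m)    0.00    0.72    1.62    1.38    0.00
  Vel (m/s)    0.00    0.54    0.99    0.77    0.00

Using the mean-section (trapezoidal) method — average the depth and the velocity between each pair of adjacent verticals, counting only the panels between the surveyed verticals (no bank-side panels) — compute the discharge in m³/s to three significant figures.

15.2 m³/s

Panel 1-2: Δb = 2.3 m, d̄ = (0.00+0.72)/2 = 0.36, v̄ = (0.00+0.54)/2 = 0.27 → q = 2.3×0.36×0.27 = 0.2236 m³/s
Panel 2-3: Δb = 8.1 m, d̄ = (0.72+1.62)/2 = 1.17, v̄ = (0.54+0.99)/2 = 0.765 → q = 8.1×1.17×0.765 = 7.250 m³/s
Panel 3-4: Δb = 4.3 m, d̄ = (1.62+1.38)/2 = 1.5, v̄ = (0.99+0.77)/2 = 0.88 → q = 4.3×1.5×0.88 = 5.676 m³/s
Panel 4-5: Δb = 7.6 m, d̄ = (1.38+0.00)/2 = 0.69, v̄ = (0.77+0.00)/2 = 0.385 → q = 7.6×0.69×0.385 = 2.019 m³/s
Q = Σ q = 15.17 m³/s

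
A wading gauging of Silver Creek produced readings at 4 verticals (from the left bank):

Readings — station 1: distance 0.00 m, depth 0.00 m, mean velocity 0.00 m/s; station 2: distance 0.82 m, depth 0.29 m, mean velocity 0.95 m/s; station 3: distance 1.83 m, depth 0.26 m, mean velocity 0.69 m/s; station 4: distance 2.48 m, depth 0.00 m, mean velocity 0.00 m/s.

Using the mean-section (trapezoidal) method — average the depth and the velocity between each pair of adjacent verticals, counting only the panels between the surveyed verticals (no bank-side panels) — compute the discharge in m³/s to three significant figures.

Panel 1-2: Δb = 0.82 m, d̄ = (0.00+0.29)/2 = 0.145, v̄ = (0.00+0.95)/2 = 0.475 → q = 0.82×0.145×0.475 = 0.05648 m³/s
Panel 2-3: Δb = 1.01 m, d̄ = (0.29+0.26)/2 = 0.275, v̄ = (0.95+0.69)/2 = 0.82 → q = 1.01×0.275×0.82 = 0.2278 m³/s
Panel 3-4: Δb = 0.65 m, d̄ = (0.26+0.00)/2 = 0.13, v̄ = (0.69+0.00)/2 = 0.345 → q = 0.65×0.13×0.345 = 0.02915 m³/s
Q = Σ q = 0.3134 m³/s

0.313 m³/s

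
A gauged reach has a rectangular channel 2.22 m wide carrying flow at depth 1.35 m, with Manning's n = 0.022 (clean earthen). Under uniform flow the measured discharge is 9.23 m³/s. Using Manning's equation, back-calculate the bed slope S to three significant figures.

A = b·y = 2.22 × 1.35 = 2.997 m²
P = b + 2y = 2.22 + 2×1.35 = 4.920 m
R = A/P = 2.997/4.920 = 0.6091 m
S = (Q·n / (1·A·R^(2/3)))² = (9.23×0.022 / (1×2.997×0.7186))² = 0.008890

0.00889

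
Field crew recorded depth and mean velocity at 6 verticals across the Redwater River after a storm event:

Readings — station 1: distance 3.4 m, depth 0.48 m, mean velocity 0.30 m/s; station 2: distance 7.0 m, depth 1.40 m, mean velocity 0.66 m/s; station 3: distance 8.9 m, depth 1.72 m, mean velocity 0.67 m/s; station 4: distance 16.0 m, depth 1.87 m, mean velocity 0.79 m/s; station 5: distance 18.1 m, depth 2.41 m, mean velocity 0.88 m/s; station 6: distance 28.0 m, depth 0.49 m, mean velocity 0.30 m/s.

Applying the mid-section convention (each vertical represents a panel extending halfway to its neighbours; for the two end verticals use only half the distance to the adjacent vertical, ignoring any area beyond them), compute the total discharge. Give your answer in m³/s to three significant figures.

28.2 m³/s

w_1 = (7.0 − 3.4)/2 = 1.8 m; q_1 = 0.30 × 0.48 × 1.8 = 0.2592 m³/s
w_2 = (8.9 − 3.4)/2 = 2.75 m; q_2 = 0.66 × 1.40 × 2.75 = 2.541 m³/s
w_3 = (16.0 − 7.0)/2 = 4.5 m; q_3 = 0.67 × 1.72 × 4.5 = 5.186 m³/s
w_4 = (18.1 − 8.9)/2 = 4.6 m; q_4 = 0.79 × 1.87 × 4.6 = 6.796 m³/s
w_5 = (28.0 − 16.0)/2 = 6 m; q_5 = 0.88 × 2.41 × 6 = 12.72 m³/s
w_6 = (28.0 − 18.1)/2 = 4.95 m; q_6 = 0.30 × 0.49 × 4.95 = 0.7277 m³/s
Q = Σ qᵢ = 28.23 m³/s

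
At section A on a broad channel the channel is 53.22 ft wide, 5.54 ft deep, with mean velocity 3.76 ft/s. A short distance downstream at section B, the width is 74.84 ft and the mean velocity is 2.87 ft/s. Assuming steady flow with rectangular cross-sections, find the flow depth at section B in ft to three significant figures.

Q = A₁V₁ = (53.22×5.54) × 3.76 = 1109 ft³/s
d₂ = Q/(b₂ V₂) = 1109/(74.84×2.87) = 5.161 ft

5.16 ft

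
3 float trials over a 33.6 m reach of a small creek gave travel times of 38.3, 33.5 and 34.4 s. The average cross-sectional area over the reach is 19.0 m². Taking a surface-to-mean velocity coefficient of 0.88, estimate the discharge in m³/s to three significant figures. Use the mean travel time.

15.9 m³/s

t̄ = (38.3 + 33.5 + 34.4) / 3 = 35.4 s
v_surface = L / t̄ = 33.6 / 35.4 = 0.9492 m/s
v_mean = 0.88 × 0.9492 = 0.8353 m/s
Q = A × v_mean = 19.0 × 0.8353 = 15.87 m³/s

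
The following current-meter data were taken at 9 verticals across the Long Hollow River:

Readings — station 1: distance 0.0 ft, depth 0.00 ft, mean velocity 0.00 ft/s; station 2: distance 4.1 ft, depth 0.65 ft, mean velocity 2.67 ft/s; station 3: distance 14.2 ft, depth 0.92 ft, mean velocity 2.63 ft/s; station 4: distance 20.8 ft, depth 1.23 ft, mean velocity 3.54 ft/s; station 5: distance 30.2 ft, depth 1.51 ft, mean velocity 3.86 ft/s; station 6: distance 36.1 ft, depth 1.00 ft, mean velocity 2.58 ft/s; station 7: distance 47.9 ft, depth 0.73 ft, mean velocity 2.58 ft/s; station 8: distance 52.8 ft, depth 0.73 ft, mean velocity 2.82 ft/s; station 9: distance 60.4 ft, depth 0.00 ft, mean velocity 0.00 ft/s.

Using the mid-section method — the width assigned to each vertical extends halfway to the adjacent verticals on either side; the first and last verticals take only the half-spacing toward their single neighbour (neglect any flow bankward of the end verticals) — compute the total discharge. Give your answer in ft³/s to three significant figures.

w_2 = (14.2 − 0.0)/2 = 7.1 ft; q_2 = 2.67 × 0.65 × 7.1 = 12.32 ft³/s
w_3 = (20.8 − 4.1)/2 = 8.35 ft; q_3 = 2.63 × 0.92 × 8.35 = 20.20 ft³/s
w_4 = (30.2 − 14.2)/2 = 8 ft; q_4 = 3.54 × 1.23 × 8 = 34.83 ft³/s
w_5 = (36.1 − 20.8)/2 = 7.65 ft; q_5 = 3.86 × 1.51 × 7.65 = 44.59 ft³/s
w_6 = (47.9 − 30.2)/2 = 8.85 ft; q_6 = 2.58 × 1.00 × 8.85 = 22.83 ft³/s
w_7 = (52.8 − 36.1)/2 = 8.35 ft; q_7 = 2.58 × 0.73 × 8.35 = 15.73 ft³/s
w_8 = (60.4 − 47.9)/2 = 6.25 ft; q_8 = 2.82 × 0.73 × 6.25 = 12.87 ft³/s
Stations 1, 9 contribute zero (depth or velocity is 0).
Q = Σ qᵢ = 163.4 ft³/s

163 ft³/s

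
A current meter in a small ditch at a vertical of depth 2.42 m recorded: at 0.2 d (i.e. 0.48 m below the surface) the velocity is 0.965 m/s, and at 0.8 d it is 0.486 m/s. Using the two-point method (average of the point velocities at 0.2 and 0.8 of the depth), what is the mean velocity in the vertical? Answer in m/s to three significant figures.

0.726 m/s

v̄ = (0.965 + 0.486) / 2 = 0.7255 m/s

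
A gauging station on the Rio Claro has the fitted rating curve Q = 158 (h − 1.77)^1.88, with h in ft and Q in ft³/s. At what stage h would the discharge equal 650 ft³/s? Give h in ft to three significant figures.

3.89 ft

h − h₀ = (Q/C)^(1/b) = (650/158)^(1/1.88) = 2.122 ft
h = 1.77 + 2.122 = 3.892 ft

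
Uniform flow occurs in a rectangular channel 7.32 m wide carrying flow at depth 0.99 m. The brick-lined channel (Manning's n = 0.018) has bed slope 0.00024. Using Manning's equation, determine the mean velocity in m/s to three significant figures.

A = b·y = 7.32 × 0.99 = 7.247 m²
P = b + 2y = 7.32 + 2×0.99 = 9.300 m
R = A/P = 7.247/9.300 = 0.7792 m
Q = (1/n)·A·R^(2/3)·S^(1/2) = (1/0.018) × 7.247 × 0.7792^(2/3) × 0.00024^(1/2) = 5.281 m³/s
V = Q/A = 5.281/7.247 = 0.7288 m/s

0.729 m/s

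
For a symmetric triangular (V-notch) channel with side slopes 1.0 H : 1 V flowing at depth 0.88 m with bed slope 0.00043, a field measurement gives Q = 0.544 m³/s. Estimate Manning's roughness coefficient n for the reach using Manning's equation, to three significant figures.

A = z·y² = 1.0×0.88² = 0.7744 m²
P = 2y√(1+z²) = 2×0.88×√(1+1.0²) = 2.489 m
R = A/P = 0.7744/2.489 = 0.3111 m
n = (1/Q)·A·R^(2/3)·S^(1/2) = (1/0.544) × 0.7744 × 0.4592 × 0.02074 = 0.01355

0.0136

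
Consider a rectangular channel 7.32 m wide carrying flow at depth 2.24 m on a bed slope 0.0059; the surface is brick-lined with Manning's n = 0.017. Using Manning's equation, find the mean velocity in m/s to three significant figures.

A = b·y = 7.32 × 2.24 = 16.40 m²
P = b + 2y = 7.32 + 2×2.24 = 11.80 m
R = A/P = 16.40/11.80 = 1.390 m
Q = (1/n)·A·R^(2/3)·S^(1/2) = (1/0.017) × 16.40 × 1.390^(2/3) × 0.0059^(1/2) = 92.25 m³/s
V = Q/A = 92.25/16.40 = 5.626 m/s

5.63 m/s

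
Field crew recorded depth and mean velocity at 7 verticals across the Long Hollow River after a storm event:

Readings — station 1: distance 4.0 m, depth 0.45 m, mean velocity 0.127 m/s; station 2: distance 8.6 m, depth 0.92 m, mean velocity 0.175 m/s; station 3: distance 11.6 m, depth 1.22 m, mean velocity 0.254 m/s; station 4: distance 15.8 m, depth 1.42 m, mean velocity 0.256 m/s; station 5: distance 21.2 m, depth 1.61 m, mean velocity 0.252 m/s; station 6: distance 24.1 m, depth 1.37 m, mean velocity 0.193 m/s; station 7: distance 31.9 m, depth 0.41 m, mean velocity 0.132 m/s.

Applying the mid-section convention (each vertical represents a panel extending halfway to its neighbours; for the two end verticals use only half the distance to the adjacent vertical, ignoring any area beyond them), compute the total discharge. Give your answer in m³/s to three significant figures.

6.91 m³/s

w_1 = (8.6 − 4.0)/2 = 2.3 m; q_1 = 0.127 × 0.45 × 2.3 = 0.1314 m³/s
w_2 = (11.6 − 4.0)/2 = 3.8 m; q_2 = 0.175 × 0.92 × 3.8 = 0.6118 m³/s
w_3 = (15.8 − 8.6)/2 = 3.6 m; q_3 = 0.254 × 1.22 × 3.6 = 1.116 m³/s
w_4 = (21.2 − 11.6)/2 = 4.8 m; q_4 = 0.256 × 1.42 × 4.8 = 1.745 m³/s
w_5 = (24.1 − 15.8)/2 = 4.15 m; q_5 = 0.252 × 1.61 × 4.15 = 1.684 m³/s
w_6 = (31.9 − 21.2)/2 = 5.35 m; q_6 = 0.193 × 1.37 × 5.35 = 1.415 m³/s
w_7 = (31.9 − 24.1)/2 = 3.9 m; q_7 = 0.132 × 0.41 × 3.9 = 0.2111 m³/s
Q = Σ qᵢ = 6.913 m³/s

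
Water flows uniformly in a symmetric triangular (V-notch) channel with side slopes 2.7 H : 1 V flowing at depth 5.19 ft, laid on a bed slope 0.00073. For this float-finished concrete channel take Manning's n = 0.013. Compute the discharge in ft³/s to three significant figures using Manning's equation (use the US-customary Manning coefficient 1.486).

406 ft³/s

A = z·y² = 2.7×5.19² = 72.73 ft²
P = 2y√(1+z²) = 2×5.19×√(1+2.7²) = 29.89 ft
R = A/P = 72.73/29.89 = 2.433 ft
Q = (1.486/n)·A·R^(2/3)·S^(1/2) = (1.486/0.013) × 72.73 × 2.433^(2/3) × 0.00073^(1/2) = 406.4 ft³/s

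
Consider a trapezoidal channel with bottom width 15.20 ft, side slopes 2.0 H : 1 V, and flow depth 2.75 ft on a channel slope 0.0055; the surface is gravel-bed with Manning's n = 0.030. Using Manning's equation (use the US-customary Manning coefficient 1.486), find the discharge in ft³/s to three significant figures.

A = (b + z·y)·y = (15.20 + 2.0×2.75)×2.75 = 56.93 ft²
P = b + 2y√(1+z²) = 15.20 + 2×2.75×√(1+2.0²) = 27.50 ft
R = A/P = 56.93/27.50 = 2.070 ft
Q = (1.486/n)·A·R^(2/3)·S^(1/2) = (1.486/0.030) × 56.93 × 2.070^(2/3) × 0.0055^(1/2) = 339.7 ft³/s

340 ft³/s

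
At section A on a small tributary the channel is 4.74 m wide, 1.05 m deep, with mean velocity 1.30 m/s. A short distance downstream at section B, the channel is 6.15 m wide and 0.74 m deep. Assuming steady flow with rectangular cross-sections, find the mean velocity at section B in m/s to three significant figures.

Q = A₁V₁ = (4.74×1.05) × 1.30 = 6.470 m³/s
A₂ = 6.15 × 0.74 = 4.551 m²
V₂ = Q/A₂ = 6.470/4.551 = 1.422 m/s

1.42 m/s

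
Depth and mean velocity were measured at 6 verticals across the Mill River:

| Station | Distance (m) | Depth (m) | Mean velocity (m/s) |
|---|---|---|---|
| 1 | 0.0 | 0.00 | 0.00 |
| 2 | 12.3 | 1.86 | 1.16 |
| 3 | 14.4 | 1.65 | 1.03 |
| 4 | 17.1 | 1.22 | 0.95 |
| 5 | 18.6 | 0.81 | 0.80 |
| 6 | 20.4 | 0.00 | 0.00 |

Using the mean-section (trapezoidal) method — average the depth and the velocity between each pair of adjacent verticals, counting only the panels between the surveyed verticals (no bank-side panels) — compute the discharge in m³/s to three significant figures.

Panel 1-2: Δb = 12.3 m, d̄ = (0.00+1.86)/2 = 0.93, v̄ = (0.00+1.16)/2 = 0.58 → q = 12.3×0.93×0.58 = 6.635 m³/s
Panel 2-3: Δb = 2.1 m, d̄ = (1.86+1.65)/2 = 1.755, v̄ = (1.16+1.03)/2 = 1.095 → q = 2.1×1.755×1.095 = 4.036 m³/s
Panel 3-4: Δb = 2.7 m, d̄ = (1.65+1.22)/2 = 1.435, v̄ = (1.03+0.95)/2 = 0.99 → q = 2.7×1.435×0.99 = 3.836 m³/s
Panel 4-5: Δb = 1.5 m, d̄ = (1.22+0.81)/2 = 1.015, v̄ = (0.95+0.80)/2 = 0.875 → q = 1.5×1.015×0.875 = 1.332 m³/s
Panel 5-6: Δb = 1.8 m, d̄ = (0.81+0.00)/2 = 0.405, v̄ = (0.80+0.00)/2 = 0.4 → q = 1.8×0.405×0.4 = 0.2916 m³/s
Q = Σ q = 16.13 m³/s

16.1 m³/s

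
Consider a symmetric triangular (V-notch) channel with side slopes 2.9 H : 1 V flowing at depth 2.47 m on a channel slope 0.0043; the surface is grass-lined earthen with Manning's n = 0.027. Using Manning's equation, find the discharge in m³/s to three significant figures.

47.6 m³/s

A = z·y² = 2.9×2.47² = 17.69 m²
P = 2y√(1+z²) = 2×2.47×√(1+2.9²) = 15.15 m
R = A/P = 17.69/15.15 = 1.168 m
Q = (1/n)·A·R^(2/3)·S^(1/2) = (1/0.027) × 17.69 × 1.168^(2/3) × 0.0043^(1/2) = 47.64 m³/s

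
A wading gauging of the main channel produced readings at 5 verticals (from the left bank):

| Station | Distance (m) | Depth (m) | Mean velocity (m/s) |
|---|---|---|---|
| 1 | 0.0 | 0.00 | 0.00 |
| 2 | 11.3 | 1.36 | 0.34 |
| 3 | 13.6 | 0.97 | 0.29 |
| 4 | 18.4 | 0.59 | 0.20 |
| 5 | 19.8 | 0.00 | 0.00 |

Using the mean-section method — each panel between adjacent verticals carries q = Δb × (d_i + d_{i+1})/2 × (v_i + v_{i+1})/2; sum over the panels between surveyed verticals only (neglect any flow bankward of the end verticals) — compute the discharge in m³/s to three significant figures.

Panel 1-2: Δb = 11.3 m, d̄ = (0.00+1.36)/2 = 0.68, v̄ = (0.00+0.34)/2 = 0.17 → q = 11.3×0.68×0.17 = 1.306 m³/s
Panel 2-3: Δb = 2.3 m, d̄ = (1.36+0.97)/2 = 1.165, v̄ = (0.34+0.29)/2 = 0.315 → q = 2.3×1.165×0.315 = 0.8440 m³/s
Panel 3-4: Δb = 4.8 m, d̄ = (0.97+0.59)/2 = 0.78, v̄ = (0.29+0.20)/2 = 0.245 → q = 4.8×0.78×0.245 = 0.9173 m³/s
Panel 4-5: Δb = 1.4 m, d̄ = (0.59+0.00)/2 = 0.295, v̄ = (0.20+0.00)/2 = 0.1 → q = 1.4×0.295×0.1 = 0.04130 m³/s
Q = Σ q = 3.109 m³/s

3.11 m³/s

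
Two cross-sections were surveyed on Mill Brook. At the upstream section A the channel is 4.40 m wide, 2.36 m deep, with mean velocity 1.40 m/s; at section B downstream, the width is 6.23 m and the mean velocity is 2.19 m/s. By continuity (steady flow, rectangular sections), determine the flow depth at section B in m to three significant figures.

1.07 m

Q = A₁V₁ = (4.40×2.36) × 1.40 = 14.54 m³/s
d₂ = Q/(b₂ V₂) = 14.54/(6.23×2.19) = 1.066 m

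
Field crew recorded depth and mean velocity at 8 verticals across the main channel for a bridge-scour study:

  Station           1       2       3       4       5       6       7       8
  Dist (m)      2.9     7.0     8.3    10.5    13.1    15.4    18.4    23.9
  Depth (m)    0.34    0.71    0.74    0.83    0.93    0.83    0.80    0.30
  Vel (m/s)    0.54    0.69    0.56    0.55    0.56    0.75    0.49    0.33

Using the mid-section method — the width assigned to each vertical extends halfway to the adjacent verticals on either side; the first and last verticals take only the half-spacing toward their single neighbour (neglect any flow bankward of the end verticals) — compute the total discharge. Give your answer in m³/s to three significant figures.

8.38 m³/s

w_1 = (7.0 − 2.9)/2 = 2.05 m; q_1 = 0.54 × 0.34 × 2.05 = 0.3764 m³/s
w_2 = (8.3 − 2.9)/2 = 2.7 m; q_2 = 0.69 × 0.71 × 2.7 = 1.323 m³/s
w_3 = (10.5 − 7.0)/2 = 1.75 m; q_3 = 0.56 × 0.74 × 1.75 = 0.7252 m³/s
w_4 = (13.1 − 8.3)/2 = 2.4 m; q_4 = 0.55 × 0.83 × 2.4 = 1.096 m³/s
w_5 = (15.4 − 10.5)/2 = 2.45 m; q_5 = 0.56 × 0.93 × 2.45 = 1.276 m³/s
w_6 = (18.4 − 13.1)/2 = 2.65 m; q_6 = 0.75 × 0.83 × 2.65 = 1.650 m³/s
w_7 = (23.9 − 15.4)/2 = 4.25 m; q_7 = 0.49 × 0.80 × 4.25 = 1.666 m³/s
w_8 = (23.9 − 18.4)/2 = 2.75 m; q_8 = 0.33 × 0.30 × 2.75 = 0.2723 m³/s
Q = Σ qᵢ = 8.384 m³/s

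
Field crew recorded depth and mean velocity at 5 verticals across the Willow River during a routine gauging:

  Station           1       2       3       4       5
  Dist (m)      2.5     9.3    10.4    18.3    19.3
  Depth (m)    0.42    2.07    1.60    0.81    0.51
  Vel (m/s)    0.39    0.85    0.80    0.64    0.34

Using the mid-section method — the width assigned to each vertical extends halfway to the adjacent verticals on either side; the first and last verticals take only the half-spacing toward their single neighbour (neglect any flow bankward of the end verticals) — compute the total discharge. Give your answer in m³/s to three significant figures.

15.7 m³/s

w_1 = (9.3 − 2.5)/2 = 3.4 m; q_1 = 0.39 × 0.42 × 3.4 = 0.5569 m³/s
w_2 = (10.4 − 2.5)/2 = 3.95 m; q_2 = 0.85 × 2.07 × 3.95 = 6.950 m³/s
w_3 = (18.3 − 9.3)/2 = 4.5 m; q_3 = 0.80 × 1.60 × 4.5 = 5.760 m³/s
w_4 = (19.3 − 10.4)/2 = 4.45 m; q_4 = 0.64 × 0.81 × 4.45 = 2.307 m³/s
w_5 = (19.3 − 18.3)/2 = 0.5 m; q_5 = 0.34 × 0.51 × 0.5 = 0.08670 m³/s
Q = Σ qᵢ = 15.66 m³/s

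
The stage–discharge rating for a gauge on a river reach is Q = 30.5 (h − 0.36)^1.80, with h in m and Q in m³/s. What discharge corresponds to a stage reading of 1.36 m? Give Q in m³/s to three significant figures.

Q = 30.5 × (1.36 − 0.36)^1.80 = 30.5 × 1^1.80 = 30.50 m³/s

30.5 m³/s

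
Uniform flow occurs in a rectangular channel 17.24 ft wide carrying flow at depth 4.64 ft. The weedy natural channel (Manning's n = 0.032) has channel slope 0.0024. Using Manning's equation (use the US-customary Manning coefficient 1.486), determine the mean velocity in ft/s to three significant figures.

A = b·y = 17.24 × 4.64 = 79.99 ft²
P = b + 2y = 17.24 + 2×4.64 = 26.52 ft
R = A/P = 79.99/26.52 = 3.016 ft
Q = (1.486/n)·A·R^(2/3)·S^(1/2) = (1.486/0.032) × 79.99 × 3.016^(2/3) × 0.0024^(1/2) = 379.9 ft³/s
V = Q/A = 379.9/79.99 = 4.749 ft/s

4.75 ft/s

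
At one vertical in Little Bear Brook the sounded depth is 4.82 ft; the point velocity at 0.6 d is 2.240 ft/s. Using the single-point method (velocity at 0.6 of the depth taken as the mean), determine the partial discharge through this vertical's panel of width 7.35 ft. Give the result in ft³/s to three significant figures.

79.4 ft³/s

v̄ = v₀.₆ = 2.240 ft/s
q = v̄ × d × w = 2.240 × 4.82 × 7.35 = 79.36 ft³/s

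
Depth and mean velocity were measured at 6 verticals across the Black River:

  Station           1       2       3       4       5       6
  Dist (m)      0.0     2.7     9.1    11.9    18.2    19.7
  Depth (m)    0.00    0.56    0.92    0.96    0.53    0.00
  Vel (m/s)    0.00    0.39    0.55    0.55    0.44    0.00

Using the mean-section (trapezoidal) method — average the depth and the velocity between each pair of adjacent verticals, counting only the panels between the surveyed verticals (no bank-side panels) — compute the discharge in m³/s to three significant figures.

6.23 m³/s

Panel 1-2: Δb = 2.7 m, d̄ = (0.00+0.56)/2 = 0.28, v̄ = (0.00+0.39)/2 = 0.195 → q = 2.7×0.28×0.195 = 0.1474 m³/s
Panel 2-3: Δb = 6.4 m, d̄ = (0.56+0.92)/2 = 0.74, v̄ = (0.39+0.55)/2 = 0.47 → q = 6.4×0.74×0.47 = 2.226 m³/s
Panel 3-4: Δb = 2.8 m, d̄ = (0.92+0.96)/2 = 0.94, v̄ = (0.55+0.55)/2 = 0.55 → q = 2.8×0.94×0.55 = 1.448 m³/s
Panel 4-5: Δb = 6.3 m, d̄ = (0.96+0.53)/2 = 0.745, v̄ = (0.55+0.44)/2 = 0.495 → q = 6.3×0.745×0.495 = 2.323 m³/s
Panel 5-6: Δb = 1.5 m, d̄ = (0.53+0.00)/2 = 0.265, v̄ = (0.44+0.00)/2 = 0.22 → q = 1.5×0.265×0.22 = 0.08745 m³/s
Q = Σ q = 6.232 m³/s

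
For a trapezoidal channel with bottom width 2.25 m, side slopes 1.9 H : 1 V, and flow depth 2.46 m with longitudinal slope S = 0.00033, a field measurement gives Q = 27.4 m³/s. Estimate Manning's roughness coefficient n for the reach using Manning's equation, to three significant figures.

0.0137

A = (b + z·y)·y = (2.25 + 1.9×2.46)×2.46 = 17.03 m²
P = b + 2y√(1+z²) = 2.25 + 2×2.46×√(1+1.9²) = 12.81 m
R = A/P = 17.03/12.81 = 1.329 m
n = (1/Q)·A·R^(2/3)·S^(1/2) = (1/27.4) × 17.03 × 1.209 × 0.01817 = 0.01365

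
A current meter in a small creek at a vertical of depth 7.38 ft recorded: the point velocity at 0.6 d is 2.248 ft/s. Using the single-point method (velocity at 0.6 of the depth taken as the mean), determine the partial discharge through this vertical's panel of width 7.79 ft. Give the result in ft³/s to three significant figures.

v̄ = v₀.₆ = 2.248 ft/s
q = v̄ × d × w = 2.248 × 7.38 × 7.79 = 129.2 ft³/s

129 ft³/s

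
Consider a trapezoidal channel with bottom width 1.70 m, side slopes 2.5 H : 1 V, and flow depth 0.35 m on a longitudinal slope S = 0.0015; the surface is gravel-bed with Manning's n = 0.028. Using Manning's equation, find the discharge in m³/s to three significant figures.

A = (b + z·y)·y = (1.70 + 2.5×0.35)×0.35 = 0.9013 m²
P = b + 2y√(1+z²) = 1.70 + 2×0.35×√(1+2.5²) = 3.585 m
R = A/P = 0.9013/3.585 = 0.2514 m
Q = (1/n)·A·R^(2/3)·S^(1/2) = (1/0.028) × 0.9013 × 0.2514^(2/3) × 0.0015^(1/2) = 0.4966 m³/s

0.497 m³/s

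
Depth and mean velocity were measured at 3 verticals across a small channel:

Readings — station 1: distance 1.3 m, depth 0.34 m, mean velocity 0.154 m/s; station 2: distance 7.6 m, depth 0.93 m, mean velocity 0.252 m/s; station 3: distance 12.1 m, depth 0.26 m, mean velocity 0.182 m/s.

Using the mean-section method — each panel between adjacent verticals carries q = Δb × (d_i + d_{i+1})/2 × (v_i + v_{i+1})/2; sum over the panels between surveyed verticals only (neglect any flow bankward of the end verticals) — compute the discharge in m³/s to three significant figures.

Panel 1-2: Δb = 6.3 m, d̄ = (0.34+0.93)/2 = 0.635, v̄ = (0.154+0.252)/2 = 0.203 → q = 6.3×0.635×0.203 = 0.8121 m³/s
Panel 2-3: Δb = 4.5 m, d̄ = (0.93+0.26)/2 = 0.595, v̄ = (0.252+0.182)/2 = 0.217 → q = 4.5×0.595×0.217 = 0.5810 m³/s
Q = Σ q = 1.393 m³/s

1.39 m³/s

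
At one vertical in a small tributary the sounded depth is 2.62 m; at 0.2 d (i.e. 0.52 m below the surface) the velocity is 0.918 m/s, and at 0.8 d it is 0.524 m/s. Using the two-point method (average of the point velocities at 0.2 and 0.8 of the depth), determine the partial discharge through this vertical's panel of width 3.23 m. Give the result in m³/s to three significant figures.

6.10 m³/s

v̄ = (0.918 + 0.524) / 2 = 0.7210 m/s
q = v̄ × d × w = 0.7210 × 2.62 × 3.23 = 6.102 m³/s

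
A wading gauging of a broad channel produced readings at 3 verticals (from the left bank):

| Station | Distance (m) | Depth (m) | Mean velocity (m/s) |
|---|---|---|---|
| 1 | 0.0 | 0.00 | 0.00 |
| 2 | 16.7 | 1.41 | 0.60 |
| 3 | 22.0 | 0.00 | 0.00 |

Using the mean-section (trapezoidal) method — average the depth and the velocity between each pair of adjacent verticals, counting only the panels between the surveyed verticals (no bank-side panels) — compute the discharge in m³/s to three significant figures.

Panel 1-2: Δb = 16.7 m, d̄ = (0.00+1.41)/2 = 0.705, v̄ = (0.00+0.60)/2 = 0.3 → q = 16.7×0.705×0.3 = 3.532 m³/s
Panel 2-3: Δb = 5.3 m, d̄ = (1.41+0.00)/2 = 0.705, v̄ = (0.60+0.00)/2 = 0.3 → q = 5.3×0.705×0.3 = 1.121 m³/s
Q = Σ q = 4.653 m³/s

4.65 m³/s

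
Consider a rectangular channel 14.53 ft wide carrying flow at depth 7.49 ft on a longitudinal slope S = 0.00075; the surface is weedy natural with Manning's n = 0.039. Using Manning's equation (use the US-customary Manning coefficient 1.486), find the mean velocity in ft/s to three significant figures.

A = b·y = 14.53 × 7.49 = 108.8 ft²
P = b + 2y = 14.53 + 2×7.49 = 29.51 ft
R = A/P = 108.8/29.51 = 3.688 ft
Q = (1.486/n)·A·R^(2/3)·S^(1/2) = (1.486/0.039) × 108.8 × 3.688^(2/3) × 0.00075^(1/2) = 271.1 ft³/s
V = Q/A = 271.1/108.8 = 2.491 ft/s

2.49 ft/s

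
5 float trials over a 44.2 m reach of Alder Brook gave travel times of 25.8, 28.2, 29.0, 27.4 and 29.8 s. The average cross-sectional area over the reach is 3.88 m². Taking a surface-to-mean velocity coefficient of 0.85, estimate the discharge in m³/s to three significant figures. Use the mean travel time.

5.20 m³/s

t̄ = (25.8 + 28.2 + 29.0 + 27.4 + 29.8) / 5 = 28.04 s
v_surface = L / t̄ = 44.2 / 28.04 = 1.576 m/s
v_mean = 0.85 × 1.576 = 1.340 m/s
Q = A × v_mean = 3.88 × 1.340 = 5.199 m³/s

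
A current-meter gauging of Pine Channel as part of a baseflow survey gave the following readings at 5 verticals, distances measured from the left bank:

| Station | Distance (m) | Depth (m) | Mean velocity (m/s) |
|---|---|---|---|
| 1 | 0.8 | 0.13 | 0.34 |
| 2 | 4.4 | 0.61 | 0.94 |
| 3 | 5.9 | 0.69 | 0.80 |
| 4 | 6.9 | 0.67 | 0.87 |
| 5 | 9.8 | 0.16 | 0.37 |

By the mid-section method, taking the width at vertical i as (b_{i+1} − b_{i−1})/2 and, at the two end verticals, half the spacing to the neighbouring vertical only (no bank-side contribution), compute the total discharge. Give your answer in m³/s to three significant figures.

3.45 m³/s

w_1 = (4.4 − 0.8)/2 = 1.8 m; q_1 = 0.34 × 0.13 × 1.8 = 0.07956 m³/s
w_2 = (5.9 − 0.8)/2 = 2.55 m; q_2 = 0.94 × 0.61 × 2.55 = 1.462 m³/s
w_3 = (6.9 − 4.4)/2 = 1.25 m; q_3 = 0.80 × 0.69 × 1.25 = 0.6900 m³/s
w_4 = (9.8 − 5.9)/2 = 1.95 m; q_4 = 0.87 × 0.67 × 1.95 = 1.137 m³/s
w_5 = (9.8 − 6.9)/2 = 1.45 m; q_5 = 0.37 × 0.16 × 1.45 = 0.08584 m³/s
Q = Σ qᵢ = 3.454 m³/s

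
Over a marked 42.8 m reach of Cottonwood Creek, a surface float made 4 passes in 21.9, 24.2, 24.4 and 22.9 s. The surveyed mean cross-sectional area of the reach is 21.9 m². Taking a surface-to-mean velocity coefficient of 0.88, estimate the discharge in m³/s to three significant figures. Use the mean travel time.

t̄ = (21.9 + 24.2 + 24.4 + 22.9) / 4 = 23.35 s
v_surface = L / t̄ = 42.8 / 23.35 = 1.833 m/s
v_mean = 0.88 × 1.833 = 1.613 m/s
Q = A × v_mean = 21.9 × 1.613 = 35.33 m³/s

35.3 m³/s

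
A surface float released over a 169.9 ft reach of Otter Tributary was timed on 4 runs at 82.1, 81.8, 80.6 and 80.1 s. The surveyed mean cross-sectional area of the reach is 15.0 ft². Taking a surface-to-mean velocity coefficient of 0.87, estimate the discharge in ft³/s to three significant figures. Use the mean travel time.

t̄ = (82.1 + 81.8 + 80.6 + 80.1) / 4 = 81.15 s
v_surface = L / t̄ = 169.9 / 81.15 = 2.094 ft/s
v_mean = 0.87 × 2.094 = 1.821 ft/s
Q = A × v_mean = 15.0 × 1.821 = 27.32 ft³/s

27.3 ft³/s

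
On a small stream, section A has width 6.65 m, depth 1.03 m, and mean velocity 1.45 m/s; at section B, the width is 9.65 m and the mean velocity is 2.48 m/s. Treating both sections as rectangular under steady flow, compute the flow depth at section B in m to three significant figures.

0.415 m

Q = A₁V₁ = (6.65×1.03) × 1.45 = 9.932 m³/s
d₂ = Q/(b₂ V₂) = 9.932/(9.65×2.48) = 0.4150 m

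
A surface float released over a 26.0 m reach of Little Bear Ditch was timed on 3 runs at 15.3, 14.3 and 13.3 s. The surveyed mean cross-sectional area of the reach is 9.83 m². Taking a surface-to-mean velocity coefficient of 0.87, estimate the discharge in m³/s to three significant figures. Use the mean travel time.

15.5 m³/s

t̄ = (15.3 + 14.3 + 13.3) / 3 = 14.3 s
v_surface = L / t̄ = 26.0 / 14.3 = 1.818 m/s
v_mean = 0.87 × 1.818 = 1.582 m/s
Q = A × v_mean = 9.83 × 1.582 = 15.55 m³/s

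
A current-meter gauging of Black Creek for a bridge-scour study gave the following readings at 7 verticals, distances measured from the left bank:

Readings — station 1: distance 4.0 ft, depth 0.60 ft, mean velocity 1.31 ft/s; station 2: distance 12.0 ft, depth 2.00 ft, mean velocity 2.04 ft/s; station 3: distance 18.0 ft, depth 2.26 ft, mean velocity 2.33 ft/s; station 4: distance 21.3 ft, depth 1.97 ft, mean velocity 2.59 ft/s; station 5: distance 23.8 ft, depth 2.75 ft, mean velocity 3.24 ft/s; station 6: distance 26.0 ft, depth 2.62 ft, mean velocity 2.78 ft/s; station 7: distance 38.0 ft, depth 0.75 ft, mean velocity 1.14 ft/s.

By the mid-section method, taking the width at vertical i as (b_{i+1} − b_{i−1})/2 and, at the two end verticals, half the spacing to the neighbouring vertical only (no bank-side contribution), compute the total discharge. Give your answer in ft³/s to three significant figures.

149 ft³/s

w_1 = (12.0 − 4.0)/2 = 4 ft; q_1 = 1.31 × 0.60 × 4 = 3.144 ft³/s
w_2 = (18.0 − 4.0)/2 = 7 ft; q_2 = 2.04 × 2.00 × 7 = 28.56 ft³/s
w_3 = (21.3 − 12.0)/2 = 4.65 ft; q_3 = 2.33 × 2.26 × 4.65 = 24.49 ft³/s
w_4 = (23.8 − 18.0)/2 = 2.9 ft; q_4 = 2.59 × 1.97 × 2.9 = 14.80 ft³/s
w_5 = (26.0 − 21.3)/2 = 2.35 ft; q_5 = 3.24 × 2.75 × 2.35 = 20.94 ft³/s
w_6 = (38.0 − 23.8)/2 = 7.1 ft; q_6 = 2.78 × 2.62 × 7.1 = 51.71 ft³/s
w_7 = (38.0 − 26.0)/2 = 6 ft; q_7 = 1.14 × 0.75 × 6 = 5.130 ft³/s
Q = Σ qᵢ = 148.8 ft³/s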